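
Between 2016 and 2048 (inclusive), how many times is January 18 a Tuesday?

Track January 18's weekday year by year (advancing +1, or +2 across a Feb 29):
  2016: Mon  2017: Wed (+2)  2018: Thu (+1)  2019: Fri (+1)  2020: Sat (+1)
  2021: Mon (+2)  2022: Tue (+1) ✓  2023: Wed (+1)  2024: Thu (+1)  2025: Sat (+2)
  2026: Sun (+1)  2027: Mon (+1)  2028: Tue (+1) ✓  2029: Thu (+2)  … (5 more years) …
  2035: Thu (+1)  2036: Fri (+1)  2037: Sun (+2)  2038: Mon (+1)  2039: Tue (+1) ✓
  2040: Wed (+1)  2041: Fri (+2)  2042: Sat (+1)  2043: Sun (+1)  2044: Mon (+1)
  2045: Wed (+2)  2046: Thu (+1)  2047: Fri (+1)  2048: Sat (+1)
Tuesday years: 2022, 2028, 2033, 2039 — 4 in total.

4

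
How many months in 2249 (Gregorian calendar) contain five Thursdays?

4

A month of length L has five Thursdays iff its first Thursday is on day ≤ L−28 (so day 1–3 in a 31-day month, 1–2 in a 30-day month, day 1 in a leap February).
Checking each month of 2249: Jan starts Mon (31d); Feb starts Thu (28d); Mar starts Thu (31d) ✓; Apr starts Sun (30d); May starts Tue (31d) ✓; Jun starts Fri (30d); Jul starts Sun (31d); Aug starts Wed (31d) ✓; Sep starts Sat (30d); Oct starts Mon (31d); Nov starts Thu (30d) ✓; Dec starts Sat (31d).
Five-Thursday months: March, May, August, November → 4.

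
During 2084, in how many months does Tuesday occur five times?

4

A month of length L has five Tuesdays iff its first Tuesday is on day ≤ L−28 (so day 1–3 in a 31-day month, 1–2 in a 30-day month, day 1 in a leap February).
Checking each month of 2084: Jan starts Sat (31d); Feb starts Tue (29d) ✓; Mar starts Wed (31d); Apr starts Sat (30d); May starts Mon (31d) ✓; Jun starts Thu (30d); Jul starts Sat (31d); Aug starts Tue (31d) ✓; Sep starts Fri (30d); Oct starts Sun (31d) ✓; Nov starts Wed (30d); Dec starts Fri (31d).
Five-Tuesday months: February, May, August, October → 4.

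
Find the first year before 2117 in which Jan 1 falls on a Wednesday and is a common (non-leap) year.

Jan 1 advances by 2 weekdays after a leap year and by 1 after a common year.
2117: Jan 1 is Friday.
2116: Wednesday (leap)
2115: Tuesday
2114: Monday
2113: Sunday
2112: Friday (leap)
2111: Thursday
2110: Wednesday
2110 begins on a Wednesday and is a common year.

2110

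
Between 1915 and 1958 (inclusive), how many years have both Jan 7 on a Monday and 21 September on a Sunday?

Check each year's weekday for Jan 7 and 21 September:
  1915: Thu/Tue  1916: Fri/Thu  1917: Sun/Fri  1918: Mon/Sat  1919: Tue/Sun  1920: Wed/Tue  1921: Fri/Wed  1922: Sat/Thu  1923: Sun/Fri  1924: Mon/Sun ✓  1925: Wed/Mon  1926: Thu/Tue  1927: Fri/Wed  1928: Sat/Fri  …(16 more)…  1945: Sun/Fri  1946: Mon/Sat  1947: Tue/Sun  1948: Wed/Tue  1949: Fri/Wed  1950: Sat/Thu  1951: Sun/Fri  1952: Mon/Sun ✓  1953: Wed/Mon  1954: Thu/Tue  1955: Fri/Wed  1956: Sat/Fri  1957: Mon/Sat  1958: Tue/Sun
Both conditions hold in: 1924, 1952 — 2.

2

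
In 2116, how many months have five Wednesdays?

A month of length L has five Wednesdays iff its first Wednesday is on day ≤ L−28 (so day 1–3 in a 31-day month, 1–2 in a 30-day month, day 1 in a leap February).
Checking each month of 2116: Jan starts Wed (31d) ✓; Feb starts Sat (29d); Mar starts Sun (31d); Apr starts Wed (30d) ✓; May starts Fri (31d); Jun starts Mon (30d); Jul starts Wed (31d) ✓; Aug starts Sat (31d); Sep starts Tue (30d) ✓; Oct starts Thu (31d); Nov starts Sun (30d); Dec starts Tue (31d) ✓.
Five-Wednesday months: January, April, July, September, December → 5.

5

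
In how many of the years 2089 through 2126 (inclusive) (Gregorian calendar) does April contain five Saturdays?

April has 30 days; it has five Saturdays when Saturday falls among the first (month-length − 28) days — i.e. when April 1 is one of Saturday/Friday.
April 1 by year: 2089:Fri✓ 2090:Sat✓ 2091:Sun 2092:Tue 2093:Wed 2094:Thu 2095:Fri✓ 2096:Sun 2097:Mon 2098:Tue 2099:Wed 2100:Thu 2101:Fri✓ 2102:Sat✓ 2103:Sun …(8 more)… 2112:Fri✓ 2113:Sat✓ 2114:Sun 2115:Mon 2116:Wed 2117:Thu 2118:Fri✓ 2119:Sat✓ 2120:Mon 2121:Tue 2122:Wed 2123:Thu 2124:Sat✓ 2125:Sun 2126:Mon
Years with five Saturdays: 2089, 2090, 2095, 2101, 2102, 2107, 2112, 2113, 2118, 2119, 2124 → 11.

11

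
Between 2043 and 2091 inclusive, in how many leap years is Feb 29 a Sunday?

2

Leap years in 2043–2091: 12 of them.
Feb 29 weekday advances by 5 (mod 7) from one leap year to the next four years later (or differs when a century non-leap intervenes).
Leap-day weekdays: 2044:Mon 2048:Sat 2052:Thu 2056:Tue 2060:Sun✓ 2064:Fri 2068:Wed 2072:Mon 2076:Sat 2080:Thu 2084:Tue 2088:Sun✓
Sunday: 2060, 2088 → 2.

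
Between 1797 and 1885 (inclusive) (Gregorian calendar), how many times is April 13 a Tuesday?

12

Track April 13's weekday year by year (advancing +1, or +2 across a Feb 29):
  1797: Thu  1798: Fri (+1)  1799: Sat (+1)  1800: Sun (+1)  1801: Mon (+1)
  1802: Tue (+1) ✓  1803: Wed (+1)  1804: Fri (+2)  1805: Sat (+1)  1806: Sun (+1)
  1807: Mon (+1)  1808: Wed (+2)  1809: Thu (+1)  1810: Fri (+1)  … (61 more years) …
  1872: Sat (+2)  1873: Sun (+1)  1874: Mon (+1)  1875: Tue (+1) ✓  1876: Thu (+2)
  1877: Fri (+1)  1878: Sat (+1)  1879: Sun (+1)  1880: Tue (+2) ✓  1881: Wed (+1)
  1882: Thu (+1)  1883: Fri (+1)  1884: Sun (+2)  1885: Mon (+1)
Tuesday years: 1802, 1813, 1819, 1824, 1830, 1841, 1847, 1852, 1858, 1869, 1875, 1880 — 12 in total.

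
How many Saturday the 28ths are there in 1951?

2

Check the 28th of each month of 1951: Jan 28: Sun, Feb 28: Wed, Mar 28: Wed, Apr 28: Sat, May 28: Mon, Jun 28: Thu, Jul 28: Sat, Aug 28: Tue, Sep 28: Fri, Oct 28: Sun, Nov 28: Wed, Dec 28: Fri.
Saturday occurs in April, July — 2 months.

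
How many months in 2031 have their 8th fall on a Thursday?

Check the 8th of each month of 2031: Jan 8: Wed, Feb 8: Sat, Mar 8: Sat, Apr 8: Tue, May 8: Thu, Jun 8: Sun, Jul 8: Tue, Aug 8: Fri, Sep 8: Mon, Oct 8: Wed, Nov 8: Sat, Dec 8: Mon.
Thursday occurs in May — 1 month.

1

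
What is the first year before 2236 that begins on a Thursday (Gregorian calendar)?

Jan 1 advances by 2 weekdays after a leap year and by 1 after a common year.
2236: Jan 1 is Friday (leap).
2235: Thursday
2235 begins on a Thursday

2235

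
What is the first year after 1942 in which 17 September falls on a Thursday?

From one year to the next, a fixed date's weekday advances by 1, or by 2 when a Feb 29 lies between the two dates.
1942: September 17 is Thursday.
1943: Friday (+1)
1944: Sunday (+2)
1945: Monday (+1)
1946: Tuesday (+1)
1947: Wednesday (+1)
1948: Friday (+2)
1949: Saturday (+1)
1950: Sunday (+1)
1951: Monday (+1)
1952: Wednesday (+2)
1953: Thursday (+1)
17 September falls on a Thursday in 1953.

1953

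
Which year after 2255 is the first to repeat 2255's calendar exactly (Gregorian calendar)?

Two years share a calendar iff Jan 1 falls on the same weekday and both are leap or both are common. 2255: Jan 1 is Monday, common year.
2256: Jan 1 Tuesday, leap
2257: Jan 1 Thursday, common
2258: Jan 1 Friday, common
2259: Jan 1 Saturday, common
2260: Jan 1 Sunday, leap
2261: Jan 1 Tuesday, common
2262: Jan 1 Wednesday, common
2263: Jan 1 Thursday, common
2264: Jan 1 Friday, leap
2265: Jan 1 Sunday, common
2266: Jan 1 Monday, common
2266 matches on both conditions.

2266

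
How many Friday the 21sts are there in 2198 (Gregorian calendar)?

Check the 21st of each month of 2198: Jan 21: Sun, Feb 21: Wed, Mar 21: Wed, Apr 21: Sat, May 21: Mon, Jun 21: Thu, Jul 21: Sat, Aug 21: Tue, Sep 21: Fri, Oct 21: Sun, Nov 21: Wed, Dec 21: Fri.
Friday occurs in September, December — 2 months.

2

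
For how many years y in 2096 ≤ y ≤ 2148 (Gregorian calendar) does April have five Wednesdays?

April has 30 days; it has five Wednesdays when Wednesday falls among the first (month-length − 28) days — i.e. when April 1 is one of Wednesday/Tuesday.
April 1 by year: 2096:Sun 2097:Mon 2098:Tue✓ 2099:Wed✓ 2100:Thu 2101:Fri 2102:Sat 2103:Sun 2104:Tue✓ 2105:Wed✓ 2106:Thu 2107:Fri 2108:Sun 2109:Mon 2110:Tue✓ …(23 more)… 2134:Thu 2135:Fri 2136:Sun 2137:Mon 2138:Tue✓ 2139:Wed✓ 2140:Fri 2141:Sat 2142:Sun 2143:Mon 2144:Wed✓ 2145:Thu 2146:Fri 2147:Sat 2148:Mon
Years with five Wednesdays: 2098, 2099, 2104, 2105, 2110, 2111, 2116, 2121, 2122, 2127, 2132, 2133, 2138, 2139, 2144 → 15.

15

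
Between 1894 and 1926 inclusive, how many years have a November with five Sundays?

9

November has 30 days; it has five Sundays when Sunday falls among the first (month-length − 28) days — i.e. when November 1 is one of Sunday/Saturday.
November 1 by year: 1894:Thu 1895:Fri 1896:Sun✓ 1897:Mon 1898:Tue 1899:Wed 1900:Thu 1901:Fri 1902:Sat✓ 1903:Sun✓ 1904:Tue 1905:Wed 1906:Thu 1907:Fri 1908:Sun✓ …(3 more)… 1912:Fri 1913:Sat✓ 1914:Sun✓ 1915:Mon 1916:Wed 1917:Thu 1918:Fri 1919:Sat✓ 1920:Mon 1921:Tue 1922:Wed 1923:Thu 1924:Sat✓ 1925:Sun✓ 1926:Mon
Years with five Sundays: 1896, 1902, 1903, 1908, 1913, 1914, 1919, 1924, 1925 → 9.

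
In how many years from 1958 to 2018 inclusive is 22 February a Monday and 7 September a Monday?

0

Check each year's weekday for 22 February and 7 September:
  1958: Sat/Sun  1959: Sun/Mon  1960: Mon/Wed  1961: Wed/Thu  1962: Thu/Fri  1963: Fri/Sat  1964: Sat/Mon  1965: Mon/Tue  1966: Tue/Wed  1967: Wed/Thu  1968: Thu/Sat  1969: Sat/Sun  1970: Sun/Mon  1971: Mon/Tue  …(33 more)…  2005: Tue/Wed  2006: Wed/Thu  2007: Thu/Fri  2008: Fri/Sun  2009: Sun/Mon  2010: Mon/Tue  2011: Tue/Wed  2012: Wed/Fri  2013: Fri/Sat  2014: Sat/Sun  2015: Sun/Mon  2016: Mon/Wed  2017: Wed/Thu  2018: Thu/Fri
Both conditions hold in: no year — 0.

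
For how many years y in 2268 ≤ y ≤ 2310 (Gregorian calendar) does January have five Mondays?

18

January has 31 days; it has five Mondays when Monday falls among the first (month-length − 28) days — i.e. when January 1 is one of Monday/Sunday/Saturday.
January 1 by year: 2268:Wed 2269:Fri 2270:Sat✓ 2271:Sun✓ 2272:Mon✓ 2273:Wed 2274:Thu 2275:Fri 2276:Sat✓ 2277:Mon✓ 2278:Tue 2279:Wed 2280:Thu 2281:Sat✓ 2282:Sun✓ …(13 more)… 2296:Wed 2297:Fri 2298:Sat✓ 2299:Sun✓ 2300:Mon✓ 2301:Tue 2302:Wed 2303:Thu 2304:Fri 2305:Sun✓ 2306:Mon✓ 2307:Tue 2308:Wed 2309:Fri 2310:Sat✓
Years with five Mondays: 2270, 2271, 2272, 2276, 2277, 2281, 2282, 2283, 2287, 2288, 2293, 2294, 2298, 2299, 2300, 2305, 2306, 2310 → 18.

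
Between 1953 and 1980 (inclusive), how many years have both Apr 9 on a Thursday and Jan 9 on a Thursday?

Check each year's weekday for Apr 9 and Jan 9:
  1953: Thu/Fri  1954: Fri/Sat  1955: Sat/Sun  1956: Mon/Mon  1957: Tue/Wed  1958: Wed/Thu  1959: Thu/Fri  1960: Sat/Sat  1961: Sun/Mon  1962: Mon/Tue  1963: Tue/Wed  1964: Thu/Thu ✓  1965: Fri/Sat  1966: Sat/Sun  1967: Sun/Mon  1968: Tue/Tue  1969: Wed/Thu  1970: Thu/Fri  1971: Fri/Sat  1972: Sun/Sun  1973: Mon/Tue  1974: Tue/Wed  1975: Wed/Thu  1976: Fri/Fri  1977: Sat/Sun  1978: Sun/Mon  1979: Mon/Tue  1980: Wed/Wed
Both conditions hold in: 1964 — 1.

1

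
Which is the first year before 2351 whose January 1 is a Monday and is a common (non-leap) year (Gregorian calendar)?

2345

Jan 1 advances by 2 weekdays after a leap year and by 1 after a common year.
2351: Jan 1 is Monday.
2350: Sunday
2349: Saturday
2348: Thursday (leap)
2347: Wednesday
2346: Tuesday
2345: Monday
2345 begins on a Monday and is a common year.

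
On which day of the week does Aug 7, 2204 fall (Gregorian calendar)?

January 1, 2204 is a Sunday.
August 7 is day 220 of the year, i.e. 219 days after Jan 1.
219 mod 7 = 2, so advance 2 weekdays from Sunday: Tuesday.

Tuesday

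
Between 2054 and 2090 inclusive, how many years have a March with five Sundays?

15

March has 31 days; it has five Sundays when Sunday falls among the first (month-length − 28) days — i.e. when March 1 is one of Sunday/Saturday/Friday.
March 1 by year: 2054:Sun✓ 2055:Mon 2056:Wed 2057:Thu 2058:Fri✓ 2059:Sat✓ 2060:Mon 2061:Tue 2062:Wed 2063:Thu 2064:Sat✓ 2065:Sun✓ 2066:Mon 2067:Tue 2068:Thu …(7 more)… 2076:Sun✓ 2077:Mon 2078:Tue 2079:Wed 2080:Fri✓ 2081:Sat✓ 2082:Sun✓ 2083:Mon 2084:Wed 2085:Thu 2086:Fri✓ 2087:Sat✓ 2088:Mon 2089:Tue 2090:Wed
Years with five Sundays: 2054, 2058, 2059, 2064, 2065, 2069, 2070, 2071, 2075, 2076, 2080, 2081, 2082, 2086, 2087 → 15.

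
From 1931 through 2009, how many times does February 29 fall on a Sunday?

3

Leap years in 1931–2009: 20 of them.
Feb 29 weekday advances by 5 (mod 7) from one leap year to the next four years later (or differs when a century non-leap intervenes).
Leap-day weekdays: 1932:Mon 1936:Sat 1940:Thu 1944:Tue 1948:Sun✓ 1952:Fri 1956:Wed 1960:Mon 1964:Sat 1968:Thu 1972:Tue 1976:Sun✓ 1980:Fri 1984:Wed 1988:Mon 1992:Sat 1996:Thu 2000:Tue 2004:Sun✓ 2008:Fri
Sunday: 1948, 1976, 2004 → 3.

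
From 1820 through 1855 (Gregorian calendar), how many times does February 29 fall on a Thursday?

1

Leap years in 1820–1855: 9 of them.
Feb 29 weekday advances by 5 (mod 7) from one leap year to the next four years later (or differs when a century non-leap intervenes).
Leap-day weekdays: 1820:Tue 1824:Sun 1828:Fri 1832:Wed 1836:Mon 1840:Sat 1844:Thu✓ 1848:Tue 1852:Sun
Thursday: 1844 → 1.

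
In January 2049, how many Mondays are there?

January 2049 has 31 days and begins on Friday.
The first Monday is January 4.
Mondays fall on 4, 11, 18, 25 — that's 4.

4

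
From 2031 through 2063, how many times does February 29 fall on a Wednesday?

Leap years in 2031–2063: 8 of them.
Feb 29 weekday advances by 5 (mod 7) from one leap year to the next four years later (or differs when a century non-leap intervenes).
Leap-day weekdays: 2032:Sun 2036:Fri 2040:Wed✓ 2044:Mon 2048:Sat 2052:Thu 2056:Tue 2060:Sun
Wednesday: 2040 → 1.

1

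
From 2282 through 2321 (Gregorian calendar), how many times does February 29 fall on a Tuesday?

Leap years in 2282–2321: 9 of them.
Feb 29 weekday advances by 5 (mod 7) from one leap year to the next four years later (or differs when a century non-leap intervenes).
Leap-day weekdays: 2284:Fri 2288:Wed 2292:Mon 2296:Sat 2304:Mon 2308:Sat 2312:Thu 2316:Tue✓ 2320:Sun
Tuesday: 2316 → 1.

1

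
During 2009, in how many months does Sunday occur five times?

A month of length L has five Sundays iff its first Sunday is on day ≤ L−28 (so day 1–3 in a 31-day month, 1–2 in a 30-day month, day 1 in a leap February).
Checking each month of 2009: Jan starts Thu (31d); Feb starts Sun (28d); Mar starts Sun (31d) ✓; Apr starts Wed (30d); May starts Fri (31d) ✓; Jun starts Mon (30d); Jul starts Wed (31d); Aug starts Sat (31d) ✓; Sep starts Tue (30d); Oct starts Thu (31d); Nov starts Sun (30d) ✓; Dec starts Tue (31d).
Five-Sunday months: March, May, August, November → 4.

4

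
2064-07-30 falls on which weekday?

Wednesday

January 1, 2064 is a Tuesday.
July 30 is day 212 of the year, i.e. 211 days after Jan 1.
211 mod 7 = 1, so advance 1 weekday from Tuesday: Wednesday.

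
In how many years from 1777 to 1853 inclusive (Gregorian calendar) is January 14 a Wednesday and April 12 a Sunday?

9

Check each year's weekday for January 14 and April 12:
  1777: Tue/Sat  1778: Wed/Sun ✓  1779: Thu/Mon  1780: Fri/Wed  1781: Sun/Thu  1782: Mon/Fri  1783: Tue/Sat  1784: Wed/Mon  1785: Fri/Tue  1786: Sat/Wed  1787: Sun/Thu  1788: Mon/Sat  1789: Wed/Sun ✓  1790: Thu/Mon  …(49 more)…  1840: Tue/Sun  1841: Thu/Mon  1842: Fri/Tue  1843: Sat/Wed  1844: Sun/Fri  1845: Tue/Sat  1846: Wed/Sun ✓  1847: Thu/Mon  1848: Fri/Wed  1849: Sun/Thu  1850: Mon/Fri  1851: Tue/Sat  1852: Wed/Mon  1853: Fri/Tue
Both conditions hold in: 1778, 1789, 1795, 1801, 1807, 1818, 1829, 1835, 1846 — 9.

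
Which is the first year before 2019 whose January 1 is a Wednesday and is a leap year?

1992

Jan 1 advances by 2 weekdays after a leap year and by 1 after a common year.
2019: Jan 1 is Tuesday.
2018: Monday
2017: Sunday
2016: Friday (leap)
2015: Thursday
2014: Wednesday
2013: Tuesday
2012: Sunday (leap)
2011: Saturday
2010: Friday
2009: Thursday
2008: Tuesday (leap)
2007: Monday
2006: Sunday
2005: Saturday
2004: Thursday (leap)
2003: Wednesday
2002: Tuesday
2001: Monday
2000: Saturday (leap)
1999: Friday
1998: Thursday
1997: Wednesday
1996: Monday (leap)
1995: Sunday
1994: Saturday
1993: Friday
1992: Wednesday (leap)
1992 begins on a Wednesday and is a leap year.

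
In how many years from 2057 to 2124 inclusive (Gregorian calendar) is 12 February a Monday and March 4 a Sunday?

Check each year's weekday for 12 February and March 4:
  2057: Mon/Sun ✓  2058: Tue/Mon  2059: Wed/Tue  2060: Thu/Thu  2061: Sat/Fri  2062: Sun/Sat  2063: Mon/Sun ✓  2064: Tue/Tue  2065: Thu/Wed  2066: Fri/Thu  2067: Sat/Fri  2068: Sun/Sun  2069: Tue/Mon  2070: Wed/Tue  …(40 more)…  2111: Thu/Wed  2112: Fri/Fri  2113: Sun/Sat  2114: Mon/Sun ✓  2115: Tue/Mon  2116: Wed/Wed  2117: Fri/Thu  2118: Sat/Fri  2119: Sun/Sat  2120: Mon/Mon  2121: Wed/Tue  2122: Thu/Wed  2123: Fri/Thu  2124: Sat/Sat
Both conditions hold in: 2057, 2063, 2074, 2085, 2091, 2103, 2114 — 7.

7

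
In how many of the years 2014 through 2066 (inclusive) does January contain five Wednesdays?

23

January has 31 days; it has five Wednesdays when Wednesday falls among the first (month-length − 28) days — i.e. when January 1 is one of Wednesday/Tuesday/Monday.
January 1 by year: 2014:Wed✓ 2015:Thu 2016:Fri 2017:Sun 2018:Mon✓ 2019:Tue✓ 2020:Wed✓ 2021:Fri 2022:Sat 2023:Sun 2024:Mon✓ 2025:Wed✓ 2026:Thu 2027:Fri 2028:Sat …(23 more)… 2052:Mon✓ 2053:Wed✓ 2054:Thu 2055:Fri 2056:Sat 2057:Mon✓ 2058:Tue✓ 2059:Wed✓ 2060:Thu 2061:Sat 2062:Sun 2063:Mon✓ 2064:Tue✓ 2065:Thu 2066:Fri
Years with five Wednesdays: 2014, 2018, 2019, 2020, 2024, 2025, 2029, 2030, 2031, 2035, 2036, 2041, 2042, 2046, 2047, 2048, 2052, 2053, 2057, 2058, 2059, 2063, 2064 → 23.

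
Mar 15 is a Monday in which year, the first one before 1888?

From one year to the next, a fixed date's weekday advances by 1, or by 2 when a Feb 29 lies between the two dates.
1888: March 15 is Thursday.
1887: Tuesday (−2)
1886: Monday (−1)
Mar 15 falls on a Monday in 1886.

1886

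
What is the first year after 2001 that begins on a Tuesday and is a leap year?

2008

Jan 1 advances by 2 weekdays after a leap year and by 1 after a common year.
2001: Jan 1 is Monday.
2002: Tuesday
2003: Wednesday
2004: Thursday (leap)
2005: Saturday
2006: Sunday
2007: Monday
2008: Tuesday (leap)
2008 begins on a Tuesday and is a leap year.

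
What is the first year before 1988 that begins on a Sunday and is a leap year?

Jan 1 advances by 2 weekdays after a leap year and by 1 after a common year.
1988: Jan 1 is Friday (leap).
1987: Thursday
1986: Wednesday
1985: Tuesday
1984: Sunday (leap)
1984 begins on a Sunday and is a leap year.

1984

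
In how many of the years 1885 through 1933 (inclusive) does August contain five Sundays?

August has 31 days; it has five Sundays when Sunday falls among the first (month-length − 28) days — i.e. when August 1 is one of Sunday/Saturday/Friday.
August 1 by year: 1885:Sat✓ 1886:Sun✓ 1887:Mon 1888:Wed 1889:Thu 1890:Fri✓ 1891:Sat✓ 1892:Mon 1893:Tue 1894:Wed 1895:Thu 1896:Sat✓ 1897:Sun✓ 1898:Mon 1899:Tue …(19 more)… 1919:Fri✓ 1920:Sun✓ 1921:Mon 1922:Tue 1923:Wed 1924:Fri✓ 1925:Sat✓ 1926:Sun✓ 1927:Mon 1928:Wed 1929:Thu 1930:Fri✓ 1931:Sat✓ 1932:Mon 1933:Tue
Years with five Sundays: 1885, 1886, 1890, 1891, 1896, 1897, 1902, 1903, 1908, 1909, 1913, 1914, 1915, 1919, 1920, 1924, 1925, 1926, 1930, 1931 → 20.

20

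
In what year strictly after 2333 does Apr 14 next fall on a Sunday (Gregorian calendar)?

2335

From one year to the next, a fixed date's weekday advances by 1, or by 2 when a Feb 29 lies between the two dates.
2333: April 14 is Friday.
2334: Saturday (+1)
2335: Sunday (+1)
Apr 14 falls on a Sunday in 2335.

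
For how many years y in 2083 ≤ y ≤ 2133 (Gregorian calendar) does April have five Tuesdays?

April has 30 days; it has five Tuesdays when Tuesday falls among the first (month-length − 28) days — i.e. when April 1 is one of Tuesday/Monday.
April 1 by year: 2083:Thu 2084:Sat 2085:Sun 2086:Mon✓ 2087:Tue✓ 2088:Thu 2089:Fri 2090:Sat 2091:Sun 2092:Tue✓ 2093:Wed 2094:Thu 2095:Fri 2096:Sun 2097:Mon✓ …(21 more)… 2119:Sat 2120:Mon✓ 2121:Tue✓ 2122:Wed 2123:Thu 2124:Sat 2125:Sun 2126:Mon✓ 2127:Tue✓ 2128:Thu 2129:Fri 2130:Sat 2131:Sun 2132:Tue✓ 2133:Wed
Years with five Tuesdays: 2086, 2087, 2092, 2097, 2098, 2104, 2109, 2110, 2115, 2120, 2121, 2126, 2127, 2132 → 14.

14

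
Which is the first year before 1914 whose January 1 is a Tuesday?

1907

Jan 1 advances by 2 weekdays after a leap year and by 1 after a common year.
1914: Jan 1 is Thursday.
1913: Wednesday
1912: Monday (leap)
1911: Sunday
1910: Saturday
1909: Friday
1908: Wednesday (leap)
1907: Tuesday
1907 begins on a Tuesday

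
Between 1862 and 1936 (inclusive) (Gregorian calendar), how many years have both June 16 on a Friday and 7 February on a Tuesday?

Check each year's weekday for June 16 and 7 February:
  1862: Mon/Fri  1863: Tue/Sat  1864: Thu/Sun  1865: Fri/Tue ✓  1866: Sat/Wed  1867: Sun/Thu  1868: Tue/Fri  1869: Wed/Sun  1870: Thu/Mon  1871: Fri/Tue ✓  1872: Sun/Wed  1873: Mon/Fri  1874: Tue/Sat  1875: Wed/Sun  …(47 more)…  1923: Sat/Wed  1924: Mon/Thu  1925: Tue/Sat  1926: Wed/Sun  1927: Thu/Mon  1928: Sat/Tue  1929: Sun/Thu  1930: Mon/Fri  1931: Tue/Sat  1932: Thu/Sun  1933: Fri/Tue ✓  1934: Sat/Wed  1935: Sun/Thu  1936: Tue/Fri
Both conditions hold in: 1865, 1871, 1882, 1893, 1899, 1905, 1911, 1922, 1933 — 9.

9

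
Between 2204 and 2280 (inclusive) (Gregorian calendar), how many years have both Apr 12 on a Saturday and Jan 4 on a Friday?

Check each year's weekday for Apr 12 and Jan 4:
  2204: Thu/Wed  2205: Fri/Fri  2206: Sat/Sat  2207: Sun/Sun  2208: Tue/Mon  2209: Wed/Wed  2210: Thu/Thu  2211: Fri/Fri  2212: Sun/Sat  2213: Mon/Mon  2214: Tue/Tue  2215: Wed/Wed  2216: Fri/Thu  2217: Sat/Sat  …(49 more)…  2267: Fri/Fri  2268: Sun/Sat  2269: Mon/Mon  2270: Tue/Tue  2271: Wed/Wed  2272: Fri/Thu  2273: Sat/Sat  2274: Sun/Sun  2275: Mon/Mon  2276: Wed/Tue  2277: Thu/Thu  2278: Fri/Fri  2279: Sat/Sat  2280: Mon/Sun
Both conditions hold in: 2228, 2256 — 2.

2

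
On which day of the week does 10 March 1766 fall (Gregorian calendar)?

Monday

January 1, 1766 is a Wednesday.
March 10 is day 69 of the year, i.e. 68 days after Jan 1.
68 mod 7 = 5, so advance 5 weekdays from Wednesday: Monday.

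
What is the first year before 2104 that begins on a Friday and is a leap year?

Jan 1 advances by 2 weekdays after a leap year and by 1 after a common year.
2104: Jan 1 is Tuesday (leap).
2103: Monday
2102: Sunday
2101: Saturday
2100: Friday
2099: Thursday
2098: Wednesday
2097: Tuesday
2096: Sunday (leap)
2095: Saturday
2094: Friday
2093: Thursday
2092: Tuesday (leap)
2091: Monday
2090: Sunday
2089: Saturday
2088: Thursday (leap)
2087: Wednesday
2086: Tuesday
2085: Monday
2084: Saturday (leap)
2083: Friday
2082: Thursday
2081: Wednesday
2080: Monday (leap)
2079: Sunday
2078: Saturday
2077: Friday
2076: Wednesday (leap)
2075: Tuesday
2074: Monday
2073: Sunday
2072: Friday (leap)
2072 begins on a Friday and is a leap year.

2072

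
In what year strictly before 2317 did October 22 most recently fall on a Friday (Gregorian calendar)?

From one year to the next, a fixed date's weekday advances by 1, or by 2 when a Feb 29 lies between the two dates.
2317: October 22 is Monday.
2316: Sunday (−1)
2315: Friday (−2)
October 22 falls on a Friday in 2315.

2315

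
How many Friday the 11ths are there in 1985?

2

Check the 11th of each month of 1985: Jan 11: Fri, Feb 11: Mon, Mar 11: Mon, Apr 11: Thu, May 11: Sat, Jun 11: Tue, Jul 11: Thu, Aug 11: Sun, Sep 11: Wed, Oct 11: Fri, Nov 11: Mon, Dec 11: Wed.
Friday occurs in January, October — 2 months.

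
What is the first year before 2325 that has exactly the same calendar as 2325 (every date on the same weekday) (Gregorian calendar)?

Two years share a calendar iff Jan 1 falls on the same weekday and both are leap or both are common. 2325: Jan 1 is Thursday, common year.
2324: Jan 1 Tuesday, leap
2323: Jan 1 Monday, common
2322: Jan 1 Sunday, common
2321: Jan 1 Saturday, common
2320: Jan 1 Thursday, leap
2319: Jan 1 Wednesday, common
2318: Jan 1 Tuesday, common
2317: Jan 1 Monday, common
2316: Jan 1 Saturday, leap
2315: Jan 1 Friday, common
2314: Jan 1 Thursday, common
2314 matches on both conditions.

2314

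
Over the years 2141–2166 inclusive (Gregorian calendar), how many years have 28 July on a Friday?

4

Track 28 July's weekday year by year (advancing +1, or +2 across a Feb 29):
  2141: Fri ✓  2142: Sat (+1)  2143: Sun (+1)  2144: Tue (+2)  2145: Wed (+1)
  2146: Thu (+1)  2147: Fri (+1) ✓  2148: Sun (+2)  2149: Mon (+1)  2150: Tue (+1)
  2151: Wed (+1)  2152: Fri (+2) ✓  2153: Sat (+1)  2154: Sun (+1)  2155: Mon (+1)
  2156: Wed (+2)  2157: Thu (+1)  2158: Fri (+1) ✓  2159: Sat (+1)  2160: Mon (+2)
  2161: Tue (+1)  2162: Wed (+1)  2163: Thu (+1)  2164: Sat (+2)  2165: Sun (+1)
  2166: Mon (+1)
Friday years: 2141, 2147, 2152, 2158 — 4 in total.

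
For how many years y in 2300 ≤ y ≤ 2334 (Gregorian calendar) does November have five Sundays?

November has 30 days; it has five Sundays when Sunday falls among the first (month-length − 28) days — i.e. when November 1 is one of Sunday/Saturday.
November 1 by year: 2300:Thu 2301:Fri 2302:Sat✓ 2303:Sun✓ 2304:Tue 2305:Wed 2306:Thu 2307:Fri 2308:Sun✓ 2309:Mon 2310:Tue 2311:Wed 2312:Fri 2313:Sat✓ 2314:Sun✓ …(5 more)… 2320:Mon 2321:Tue 2322:Wed 2323:Thu 2324:Sat✓ 2325:Sun✓ 2326:Mon 2327:Tue 2328:Thu 2329:Fri 2330:Sat✓ 2331:Sun✓ 2332:Tue 2333:Wed 2334:Thu
Years with five Sundays: 2302, 2303, 2308, 2313, 2314, 2319, 2324, 2325, 2330, 2331 → 10.

10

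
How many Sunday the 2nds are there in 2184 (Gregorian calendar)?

Check the 2nd of each month of 2184: Jan 2: Fri, Feb 2: Mon, Mar 2: Tue, Apr 2: Fri, May 2: Sun, Jun 2: Wed, Jul 2: Fri, Aug 2: Mon, Sep 2: Thu, Oct 2: Sat, Nov 2: Tue, Dec 2: Thu.
Sunday occurs in May — 1 month.

1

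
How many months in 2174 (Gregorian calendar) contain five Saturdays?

5

A month of length L has five Saturdays iff its first Saturday is on day ≤ L−28 (so day 1–3 in a 31-day month, 1–2 in a 30-day month, day 1 in a leap February).
Checking each month of 2174: Jan starts Sat (31d) ✓; Feb starts Tue (28d); Mar starts Tue (31d); Apr starts Fri (30d) ✓; May starts Sun (31d); Jun starts Wed (30d); Jul starts Fri (31d) ✓; Aug starts Mon (31d); Sep starts Thu (30d); Oct starts Sat (31d) ✓; Nov starts Tue (30d); Dec starts Thu (31d) ✓.
Five-Saturday months: January, April, July, October, December → 5.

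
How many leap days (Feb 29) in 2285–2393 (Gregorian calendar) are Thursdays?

3

Leap years in 2285–2393: 26 of them.
Feb 29 weekday advances by 5 (mod 7) from one leap year to the next four years later (or differs when a century non-leap intervenes).
Leap-day weekdays: 2288:Wed 2292:Mon 2296:Sat 2304:Mon 2308:Sat 2312:Thu✓ 2316:Tue 2320:Sun 2324:Fri 2328:Wed 2332:Mon 2336:Sat 2340:Thu✓ 2344:Tue 2348:Sun 2352:Fri 2356:Wed 2360:Mon 2364:Sat 2368:Thu✓ 2372:Tue 2376:Sun 2380:Fri 2384:Wed 2388:Mon 2392:Sat
Thursday: 2312, 2340, 2368 → 3.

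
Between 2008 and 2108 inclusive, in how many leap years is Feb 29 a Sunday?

3

Leap years in 2008–2108: 25 of them.
Feb 29 weekday advances by 5 (mod 7) from one leap year to the next four years later (or differs when a century non-leap intervenes).
Leap-day weekdays: 2008:Fri 2012:Wed 2016:Mon 2020:Sat 2024:Thu 2028:Tue 2032:Sun✓ 2036:Fri 2040:Wed 2044:Mon 2048:Sat 2052:Thu 2056:Tue 2060:Sun✓ 2064:Fri 2068:Wed 2072:Mon 2076:Sat 2080:Thu 2084:Tue 2088:Sun✓ 2092:Fri 2096:Wed 2104:Fri 2108:Wed
Sunday: 2032, 2060, 2088 → 3.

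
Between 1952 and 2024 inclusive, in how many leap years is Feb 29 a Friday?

Leap years in 1952–2024: 19 of them.
Feb 29 weekday advances by 5 (mod 7) from one leap year to the next four years later (or differs when a century non-leap intervenes).
Leap-day weekdays: 1952:Fri✓ 1956:Wed 1960:Mon 1964:Sat 1968:Thu 1972:Tue 1976:Sun 1980:Fri✓ 1984:Wed 1988:Mon 1992:Sat 1996:Thu 2000:Tue 2004:Sun 2008:Fri✓ 2012:Wed 2016:Mon 2020:Sat 2024:Thu
Friday: 1952, 1980, 2008 → 3.

3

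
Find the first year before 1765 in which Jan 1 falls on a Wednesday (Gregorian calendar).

Jan 1 advances by 2 weekdays after a leap year and by 1 after a common year.
1765: Jan 1 is Tuesday.
1764: Sunday (leap)
1763: Saturday
1762: Friday
1761: Thursday
1760: Tuesday (leap)
1759: Monday
1758: Sunday
1757: Saturday
1756: Thursday (leap)
1755: Wednesday
1755 begins on a Wednesday

1755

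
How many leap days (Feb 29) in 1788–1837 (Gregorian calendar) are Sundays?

1

Leap years in 1788–1837: 12 of them.
Feb 29 weekday advances by 5 (mod 7) from one leap year to the next four years later (or differs when a century non-leap intervenes).
Leap-day weekdays: 1788:Fri 1792:Wed 1796:Mon 1804:Wed 1808:Mon 1812:Sat 1816:Thu 1820:Tue 1824:Sun✓ 1828:Fri 1832:Wed 1836:Mon
Sunday: 1824 → 1.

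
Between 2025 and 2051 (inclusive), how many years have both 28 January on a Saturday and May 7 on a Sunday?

Check each year's weekday for 28 January and May 7:
  2025: Tue/Wed  2026: Wed/Thu  2027: Thu/Fri  2028: Fri/Sun  2029: Sun/Mon  2030: Mon/Tue  2031: Tue/Wed  2032: Wed/Fri  2033: Fri/Sat  2034: Sat/Sun ✓  2035: Sun/Mon  2036: Mon/Wed  2037: Wed/Thu  2038: Thu/Fri  2039: Fri/Sat  2040: Sat/Mon  2041: Mon/Tue  2042: Tue/Wed  2043: Wed/Thu  2044: Thu/Sat  2045: Sat/Sun ✓  2046: Sun/Mon  2047: Mon/Tue  2048: Tue/Thu  2049: Thu/Fri  2050: Fri/Sat  2051: Sat/Sun ✓
Both conditions hold in: 2034, 2045, 2051 — 3.

3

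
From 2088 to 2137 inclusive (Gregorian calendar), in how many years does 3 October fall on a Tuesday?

Track 3 October's weekday year by year (advancing +1, or +2 across a Feb 29):
  2088: Sun  2089: Mon (+1)  2090: Tue (+1) ✓  2091: Wed (+1)  2092: Fri (+2)
  2093: Sat (+1)  2094: Sun (+1)  2095: Mon (+1)  2096: Wed (+2)  2097: Thu (+1)
  2098: Fri (+1)  2099: Sat (+1)  2100: Sun (+1)  2101: Mon (+1)  … (22 more years) …
  2124: Tue (+2) ✓  2125: Wed (+1)  2126: Thu (+1)  2127: Fri (+1)  2128: Sun (+2)
  2129: Mon (+1)  2130: Tue (+1) ✓  2131: Wed (+1)  2132: Fri (+2)  2133: Sat (+1)
  2134: Sun (+1)  2135: Mon (+1)  2136: Wed (+2)  2137: Thu (+1)
Tuesday years: 2090, 2102, 2113, 2119, 2124, 2130 — 6 in total.

6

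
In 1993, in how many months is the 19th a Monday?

Check the 19th of each month of 1993: Jan 19: Tue, Feb 19: Fri, Mar 19: Fri, Apr 19: Mon, May 19: Wed, Jun 19: Sat, Jul 19: Mon, Aug 19: Thu, Sep 19: Sun, Oct 19: Tue, Nov 19: Fri, Dec 19: Sun.
Monday occurs in April, July — 2 months.

2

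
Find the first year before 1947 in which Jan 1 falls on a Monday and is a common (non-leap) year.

Jan 1 advances by 2 weekdays after a leap year and by 1 after a common year.
1947: Jan 1 is Wednesday.
1946: Tuesday
1945: Monday
1945 begins on a Monday and is a common year.

1945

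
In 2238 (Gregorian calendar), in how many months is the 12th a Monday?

3

Check the 12th of each month of 2238: Jan 12: Fri, Feb 12: Mon, Mar 12: Mon, Apr 12: Thu, May 12: Sat, Jun 12: Tue, Jul 12: Thu, Aug 12: Sun, Sep 12: Wed, Oct 12: Fri, Nov 12: Mon, Dec 12: Wed.
Monday occurs in February, March, November — 3 months.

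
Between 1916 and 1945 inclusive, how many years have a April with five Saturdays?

9

April has 30 days; it has five Saturdays when Saturday falls among the first (month-length − 28) days — i.e. when April 1 is one of Saturday/Friday.
April 1 by year: 1916:Sat✓ 1917:Sun 1918:Mon 1919:Tue 1920:Thu 1921:Fri✓ 1922:Sat✓ 1923:Sun 1924:Tue 1925:Wed 1926:Thu 1927:Fri✓ 1928:Sun 1929:Mon 1930:Tue 1931:Wed 1932:Fri✓ 1933:Sat✓ 1934:Sun 1935:Mon 1936:Wed 1937:Thu 1938:Fri✓ 1939:Sat✓ 1940:Mon 1941:Tue 1942:Wed 1943:Thu 1944:Sat✓ 1945:Sun
Years with five Saturdays: 1916, 1921, 1922, 1927, 1932, 1933, 1938, 1939, 1944 → 9.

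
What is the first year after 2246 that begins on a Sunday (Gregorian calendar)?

Jan 1 advances by 2 weekdays after a leap year and by 1 after a common year.
2246: Jan 1 is Thursday.
2247: Friday
2248: Saturday (leap)
2249: Monday
2250: Tuesday
2251: Wednesday
2252: Thursday (leap)
2253: Saturday
2254: Sunday
2254 begins on a Sunday

2254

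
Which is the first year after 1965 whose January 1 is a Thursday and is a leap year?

Jan 1 advances by 2 weekdays after a leap year and by 1 after a common year.
1965: Jan 1 is Friday.
1966: Saturday
1967: Sunday
1968: Monday (leap)
1969: Wednesday
1970: Thursday
1971: Friday
1972: Saturday (leap)
1973: Monday
1974: Tuesday
1975: Wednesday
1976: Thursday (leap)
1976 begins on a Thursday and is a leap year.

1976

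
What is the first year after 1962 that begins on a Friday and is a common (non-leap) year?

1965

Jan 1 advances by 2 weekdays after a leap year and by 1 after a common year.
1962: Jan 1 is Monday.
1963: Tuesday
1964: Wednesday (leap)
1965: Friday
1965 begins on a Friday and is a common year.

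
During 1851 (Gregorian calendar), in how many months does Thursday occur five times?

4

A month of length L has five Thursdays iff its first Thursday is on day ≤ L−28 (so day 1–3 in a 31-day month, 1–2 in a 30-day month, day 1 in a leap February).
Checking each month of 1851: Jan starts Wed (31d) ✓; Feb starts Sat (28d); Mar starts Sat (31d); Apr starts Tue (30d); May starts Thu (31d) ✓; Jun starts Sun (30d); Jul starts Tue (31d) ✓; Aug starts Fri (31d); Sep starts Mon (30d); Oct starts Wed (31d) ✓; Nov starts Sat (30d); Dec starts Mon (31d).
Five-Thursday months: January, May, July, October → 4.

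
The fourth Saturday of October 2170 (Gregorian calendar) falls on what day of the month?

October 1, 2170 is a Monday, so the first Saturday is the 6th.
The fourth Saturday is 6 + 21 = 27.

27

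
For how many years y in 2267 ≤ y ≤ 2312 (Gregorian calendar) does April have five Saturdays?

April has 30 days; it has five Saturdays when Saturday falls among the first (month-length − 28) days — i.e. when April 1 is one of Saturday/Friday.
April 1 by year: 2267:Mon 2268:Wed 2269:Thu 2270:Fri✓ 2271:Sat✓ 2272:Mon 2273:Tue 2274:Wed 2275:Thu 2276:Sat✓ 2277:Sun 2278:Mon 2279:Tue 2280:Thu 2281:Fri✓ …(16 more)… 2298:Fri✓ 2299:Sat✓ 2300:Sun 2301:Mon 2302:Tue 2303:Wed 2304:Fri✓ 2305:Sat✓ 2306:Sun 2307:Mon 2308:Wed 2309:Thu 2310:Fri✓ 2311:Sat✓ 2312:Mon
Years with five Saturdays: 2270, 2271, 2276, 2281, 2282, 2287, 2292, 2293, 2298, 2299, 2304, 2305, 2310, 2311 → 14.

14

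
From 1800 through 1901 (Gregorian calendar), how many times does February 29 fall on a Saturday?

Leap years in 1800–1901: 24 of them.
Feb 29 weekday advances by 5 (mod 7) from one leap year to the next four years later (or differs when a century non-leap intervenes).
Leap-day weekdays: 1804:Wed 1808:Mon 1812:Sat✓ 1816:Thu 1820:Tue 1824:Sun 1828:Fri 1832:Wed 1836:Mon 1840:Sat✓ 1844:Thu 1848:Tue 1852:Sun 1856:Fri 1860:Wed 1864:Mon 1868:Sat✓ 1872:Thu 1876:Tue 1880:Sun 1884:Fri 1888:Wed 1892:Mon 1896:Sat✓
Saturday: 1812, 1840, 1868, 1896 → 4.

4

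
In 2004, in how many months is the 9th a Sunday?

1

Check the 9th of each month of 2004: Jan 9: Fri, Feb 9: Mon, Mar 9: Tue, Apr 9: Fri, May 9: Sun, Jun 9: Wed, Jul 9: Fri, Aug 9: Mon, Sep 9: Thu, Oct 9: Sat, Nov 9: Tue, Dec 9: Thu.
Sunday occurs in May — 1 month.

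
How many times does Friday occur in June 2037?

4

June 2037 has 30 days and begins on Monday.
The first Friday is June 5.
Fridays fall on 5, 12, 19, 26 — that's 4.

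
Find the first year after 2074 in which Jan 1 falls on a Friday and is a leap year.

Jan 1 advances by 2 weekdays after a leap year and by 1 after a common year.
2074: Jan 1 is Monday.
2075: Tuesday
2076: Wednesday (leap)
2077: Friday
2078: Saturday
2079: Sunday
2080: Monday (leap)
2081: Wednesday
2082: Thursday
2083: Friday
2084: Saturday (leap)
2085: Monday
2086: Tuesday
2087: Wednesday
2088: Thursday (leap)
2089: Saturday
2090: Sunday
2091: Monday
2092: Tuesday (leap)
2093: Thursday
2094: Friday
2095: Saturday
2096: Sunday (leap)
2097: Tuesday
2098: Wednesday
2099: Thursday
2100: Friday
2101: Saturday
2102: Sunday
2103: Monday
2104: Tuesday (leap)
2105: Thursday
2106: Friday
2107: Saturday
2108: Sunday (leap)
2109: Tuesday
2110: Wednesday
2111: Thursday
2112: Friday (leap)
2112 begins on a Friday and is a leap year.

2112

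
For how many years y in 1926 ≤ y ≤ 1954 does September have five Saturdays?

September has 30 days; it has five Saturdays when Saturday falls among the first (month-length − 28) days — i.e. when September 1 is one of Saturday/Friday.
September 1 by year: 1926:Wed 1927:Thu 1928:Sat✓ 1929:Sun 1930:Mon 1931:Tue 1932:Thu 1933:Fri✓ 1934:Sat✓ 1935:Sun 1936:Tue 1937:Wed 1938:Thu 1939:Fri✓ 1940:Sun 1941:Mon 1942:Tue 1943:Wed 1944:Fri✓ 1945:Sat✓ 1946:Sun 1947:Mon 1948:Wed 1949:Thu 1950:Fri✓ 1951:Sat✓ 1952:Mon 1953:Tue 1954:Wed
Years with five Saturdays: 1928, 1933, 1934, 1939, 1944, 1945, 1950, 1951 → 8.

8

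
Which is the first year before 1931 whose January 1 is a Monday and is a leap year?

Jan 1 advances by 2 weekdays after a leap year and by 1 after a common year.
1931: Jan 1 is Thursday.
1930: Wednesday
1929: Tuesday
1928: Sunday (leap)
1927: Saturday
1926: Friday
1925: Thursday
1924: Tuesday (leap)
1923: Monday
1922: Sunday
1921: Saturday
1920: Thursday (leap)
1919: Wednesday
1918: Tuesday
1917: Monday
1916: Saturday (leap)
1915: Friday
1914: Thursday
1913: Wednesday
1912: Monday (leap)
1912 begins on a Monday and is a leap year.

1912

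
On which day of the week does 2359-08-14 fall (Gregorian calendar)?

January 1, 2359 is a Thursday.
August 14 is day 226 of the year, i.e. 225 days after Jan 1.
225 mod 7 = 1, so advance 1 weekday from Thursday: Friday.

Friday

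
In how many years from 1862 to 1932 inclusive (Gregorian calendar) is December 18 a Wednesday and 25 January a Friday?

8

Check each year's weekday for December 18 and 25 January:
  1862: Thu/Sat  1863: Fri/Sun  1864: Sun/Mon  1865: Mon/Wed  1866: Tue/Thu  1867: Wed/Fri ✓  1868: Fri/Sat  1869: Sat/Mon  1870: Sun/Tue  1871: Mon/Wed  1872: Wed/Thu  1873: Thu/Sat  1874: Fri/Sun  1875: Sat/Mon  …(43 more)…  1919: Thu/Sat  1920: Sat/Sun  1921: Sun/Tue  1922: Mon/Wed  1923: Tue/Thu  1924: Thu/Fri  1925: Fri/Sun  1926: Sat/Mon  1927: Sun/Tue  1928: Tue/Wed  1929: Wed/Fri ✓  1930: Thu/Sat  1931: Fri/Sun  1932: Sun/Mon
Both conditions hold in: 1867, 1878, 1889, 1895, 1901, 1907, 1918, 1929 — 8.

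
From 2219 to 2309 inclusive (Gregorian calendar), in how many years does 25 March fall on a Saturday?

13

Track 25 March's weekday year by year (advancing +1, or +2 across a Feb 29):
  2219: Thu  2220: Sat (+2) ✓  2221: Sun (+1)  2222: Mon (+1)  2223: Tue (+1)
  2224: Thu (+2)  2225: Fri (+1)  2226: Sat (+1) ✓  2227: Sun (+1)  2228: Tue (+2)
  2229: Wed (+1)  2230: Thu (+1)  2231: Fri (+1)  2232: Sun (+2)  … (63 more years) …
  2296: Wed (+2)  2297: Thu (+1)  2298: Fri (+1)  2299: Sat (+1) ✓  2300: Sun (+1)
  2301: Mon (+1)  2302: Tue (+1)  2303: Wed (+1)  2304: Fri (+2)  2305: Sat (+1) ✓
  2306: Sun (+1)  2307: Mon (+1)  2308: Wed (+2)  2309: Thu (+1)
Saturday years: 2220, 2226, 2237, 2243, 2248, 2254, 2265, 2271, 2276, 2282, 2293, 2299, 2305 — 13 in total.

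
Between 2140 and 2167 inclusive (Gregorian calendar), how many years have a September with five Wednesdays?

September has 30 days; it has five Wednesdays when Wednesday falls among the first (month-length − 28) days — i.e. when September 1 is one of Wednesday/Tuesday.
September 1 by year: 2140:Thu 2141:Fri 2142:Sat 2143:Sun 2144:Tue✓ 2145:Wed✓ 2146:Thu 2147:Fri 2148:Sun 2149:Mon 2150:Tue✓ 2151:Wed✓ 2152:Fri 2153:Sat 2154:Sun 2155:Mon 2156:Wed✓ 2157:Thu 2158:Fri 2159:Sat 2160:Mon 2161:Tue✓ 2162:Wed✓ 2163:Thu 2164:Sat 2165:Sun 2166:Mon 2167:Tue✓
Years with five Wednesdays: 2144, 2145, 2150, 2151, 2156, 2161, 2162, 2167 → 8.

8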